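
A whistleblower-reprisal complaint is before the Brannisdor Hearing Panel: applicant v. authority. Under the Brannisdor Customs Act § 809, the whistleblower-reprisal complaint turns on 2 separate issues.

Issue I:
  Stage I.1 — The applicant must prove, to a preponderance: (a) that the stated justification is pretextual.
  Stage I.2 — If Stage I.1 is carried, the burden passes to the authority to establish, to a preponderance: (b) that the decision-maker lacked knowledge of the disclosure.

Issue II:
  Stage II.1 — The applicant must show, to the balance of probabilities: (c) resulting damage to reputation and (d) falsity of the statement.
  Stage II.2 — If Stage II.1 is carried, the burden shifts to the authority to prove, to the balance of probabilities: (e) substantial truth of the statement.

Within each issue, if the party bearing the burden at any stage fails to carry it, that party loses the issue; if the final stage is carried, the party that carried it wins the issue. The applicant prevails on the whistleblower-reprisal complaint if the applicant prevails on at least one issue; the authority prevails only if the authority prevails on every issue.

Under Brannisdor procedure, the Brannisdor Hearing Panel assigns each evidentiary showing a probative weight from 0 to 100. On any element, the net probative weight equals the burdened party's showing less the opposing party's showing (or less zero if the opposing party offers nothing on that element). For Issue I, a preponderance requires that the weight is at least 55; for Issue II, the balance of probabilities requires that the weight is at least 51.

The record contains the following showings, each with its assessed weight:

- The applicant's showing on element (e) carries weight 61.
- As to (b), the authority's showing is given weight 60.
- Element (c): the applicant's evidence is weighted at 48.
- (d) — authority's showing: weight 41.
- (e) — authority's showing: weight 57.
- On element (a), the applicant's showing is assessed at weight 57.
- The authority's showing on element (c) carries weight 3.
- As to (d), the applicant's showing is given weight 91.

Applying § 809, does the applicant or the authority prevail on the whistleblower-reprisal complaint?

— Issue I —
At Stage I.1 the applicant must meet a preponderance (weight is at least 55): on (a) the weight is 57, ≥ 55, so (a) meets the standard.
  All elements met. The burden passes to the authority.
At Stage I.2 the authority must meet a preponderance (weight is at least 55): on (b) the weight is 60, which does reach 55, so (b) meets the standard.
  All elements met at the final stage.
Every stage carried; the authority prevails on this issue.
— Issue II —
Stage II.1 (applicant, the balance of probabilities, weight is at least 51): (c) net 48−3=45 < 51 — fails; (d) net 91−41=50 < 51 — fails.
  Not every element is met, so the applicant fails to carry Stage II.1.
The analysis ends at Stage II.1; the authority prevails on this issue.
Per-issue: Issue I → authority; Issue II → authority. The applicant must prevail on at least one issue; overall, the authority prevails.

authority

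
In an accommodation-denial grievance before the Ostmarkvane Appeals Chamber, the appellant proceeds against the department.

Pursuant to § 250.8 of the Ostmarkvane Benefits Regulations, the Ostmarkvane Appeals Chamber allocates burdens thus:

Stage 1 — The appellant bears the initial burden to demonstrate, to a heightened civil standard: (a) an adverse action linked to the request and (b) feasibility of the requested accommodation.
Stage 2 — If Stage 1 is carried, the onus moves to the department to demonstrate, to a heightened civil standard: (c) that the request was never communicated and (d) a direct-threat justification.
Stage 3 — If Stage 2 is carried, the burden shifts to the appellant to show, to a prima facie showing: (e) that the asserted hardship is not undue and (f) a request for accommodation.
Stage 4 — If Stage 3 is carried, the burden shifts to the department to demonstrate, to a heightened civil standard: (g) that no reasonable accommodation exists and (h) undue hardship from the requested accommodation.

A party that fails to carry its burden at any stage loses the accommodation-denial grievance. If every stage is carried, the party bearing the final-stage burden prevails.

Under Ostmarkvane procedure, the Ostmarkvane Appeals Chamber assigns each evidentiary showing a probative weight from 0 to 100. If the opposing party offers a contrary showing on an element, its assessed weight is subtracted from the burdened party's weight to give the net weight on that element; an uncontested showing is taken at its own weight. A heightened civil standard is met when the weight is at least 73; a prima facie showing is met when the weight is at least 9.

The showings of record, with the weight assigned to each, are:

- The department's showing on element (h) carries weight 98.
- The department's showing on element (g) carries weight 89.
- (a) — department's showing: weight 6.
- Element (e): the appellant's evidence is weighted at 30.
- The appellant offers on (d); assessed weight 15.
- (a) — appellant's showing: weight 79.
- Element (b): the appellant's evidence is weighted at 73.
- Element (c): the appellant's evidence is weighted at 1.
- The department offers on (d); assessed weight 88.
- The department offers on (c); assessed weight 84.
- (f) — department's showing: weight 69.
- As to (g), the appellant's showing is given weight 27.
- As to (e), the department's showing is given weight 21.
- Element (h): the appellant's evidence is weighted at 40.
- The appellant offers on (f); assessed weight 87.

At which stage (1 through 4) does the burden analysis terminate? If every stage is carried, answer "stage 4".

At Stage 1 the appellant must meet a heightened civil standard (weight is at least 73): on (a) the weight is 79 less the opposing 6 gives net 73, ≥ 73, so (a) meets the standard; on (b) the weight is 73, which does reach 73, so (b) meets the standard.
  The appellant carries Stage 1; the department now bears the burden.
At Stage 2 the department must meet a heightened civil standard (weight is at least 73): on (c) the weight is 84 less the opposing 1 gives net 83, ≥ 73, so (c) meets the standard; on (d) the weight is 88 less the opposing 15 gives net 73, which does reach 73, so (d) meets the standard.
  Stage 2 carried; the burden shifts to the appellant.
At Stage 3 the appellant must meet a prima facie showing (weight is at least 9): on (e) the weight is 30 less the opposing 21 gives net 9, ≥ 9, so (e) meets the standard; on (f) the weight is 87 less the opposing 69 gives net 18, ≥ 9, so (f) meets the standard.
  Stage 3 carried; the burden shifts to the department.
At Stage 4 the department must meet a heightened civil standard (weight is at least 73): on (g) the weight is 89 less the opposing 27 gives net 62, < 73, so (g) does not meet the standard; on (h) the weight is 98 less the opposing 40 gives net 58, < 73, so (h) does not meet the standard.
  Stage 4 not carried; the department fails its burden.
The analysis ends at Stage 4; the appellant prevails.

stage 4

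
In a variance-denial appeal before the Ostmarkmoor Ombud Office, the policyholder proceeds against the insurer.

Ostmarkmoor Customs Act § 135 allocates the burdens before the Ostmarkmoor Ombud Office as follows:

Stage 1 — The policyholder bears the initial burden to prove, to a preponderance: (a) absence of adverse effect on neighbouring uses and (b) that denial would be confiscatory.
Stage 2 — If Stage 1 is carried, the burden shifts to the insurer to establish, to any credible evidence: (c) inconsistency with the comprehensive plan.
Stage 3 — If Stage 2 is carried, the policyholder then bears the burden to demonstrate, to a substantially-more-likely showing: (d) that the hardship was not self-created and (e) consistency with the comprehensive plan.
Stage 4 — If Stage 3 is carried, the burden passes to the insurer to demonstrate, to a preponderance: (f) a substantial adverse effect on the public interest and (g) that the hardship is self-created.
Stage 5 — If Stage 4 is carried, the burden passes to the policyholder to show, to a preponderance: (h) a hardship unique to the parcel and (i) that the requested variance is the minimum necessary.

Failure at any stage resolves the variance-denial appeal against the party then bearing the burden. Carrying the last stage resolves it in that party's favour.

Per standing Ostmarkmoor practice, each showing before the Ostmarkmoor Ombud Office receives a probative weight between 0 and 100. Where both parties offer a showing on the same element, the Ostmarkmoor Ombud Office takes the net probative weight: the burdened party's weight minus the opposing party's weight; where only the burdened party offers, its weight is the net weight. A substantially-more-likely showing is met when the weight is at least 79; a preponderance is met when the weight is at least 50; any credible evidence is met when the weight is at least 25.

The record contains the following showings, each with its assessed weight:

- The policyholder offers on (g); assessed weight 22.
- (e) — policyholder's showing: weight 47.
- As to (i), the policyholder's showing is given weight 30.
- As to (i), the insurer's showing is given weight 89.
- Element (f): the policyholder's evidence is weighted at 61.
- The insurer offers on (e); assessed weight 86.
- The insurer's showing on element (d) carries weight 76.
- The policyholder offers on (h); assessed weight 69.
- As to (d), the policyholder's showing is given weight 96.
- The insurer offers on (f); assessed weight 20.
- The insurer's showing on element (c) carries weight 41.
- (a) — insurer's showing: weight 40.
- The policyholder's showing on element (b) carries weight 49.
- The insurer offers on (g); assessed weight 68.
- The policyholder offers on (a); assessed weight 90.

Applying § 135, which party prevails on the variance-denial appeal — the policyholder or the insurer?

insurer

At Stage 1 the policyholder must meet a preponderance (weight is at least 50): on (a) the weight is 90 less the opposing 40 gives net 50, ≥ 50, so (a) meets the standard; on (b) the weight is 49, which does not reach 50, so (b) does not meet the standard.
  Stage 1 not carried; the policyholder fails its burden.
The insurer prevails.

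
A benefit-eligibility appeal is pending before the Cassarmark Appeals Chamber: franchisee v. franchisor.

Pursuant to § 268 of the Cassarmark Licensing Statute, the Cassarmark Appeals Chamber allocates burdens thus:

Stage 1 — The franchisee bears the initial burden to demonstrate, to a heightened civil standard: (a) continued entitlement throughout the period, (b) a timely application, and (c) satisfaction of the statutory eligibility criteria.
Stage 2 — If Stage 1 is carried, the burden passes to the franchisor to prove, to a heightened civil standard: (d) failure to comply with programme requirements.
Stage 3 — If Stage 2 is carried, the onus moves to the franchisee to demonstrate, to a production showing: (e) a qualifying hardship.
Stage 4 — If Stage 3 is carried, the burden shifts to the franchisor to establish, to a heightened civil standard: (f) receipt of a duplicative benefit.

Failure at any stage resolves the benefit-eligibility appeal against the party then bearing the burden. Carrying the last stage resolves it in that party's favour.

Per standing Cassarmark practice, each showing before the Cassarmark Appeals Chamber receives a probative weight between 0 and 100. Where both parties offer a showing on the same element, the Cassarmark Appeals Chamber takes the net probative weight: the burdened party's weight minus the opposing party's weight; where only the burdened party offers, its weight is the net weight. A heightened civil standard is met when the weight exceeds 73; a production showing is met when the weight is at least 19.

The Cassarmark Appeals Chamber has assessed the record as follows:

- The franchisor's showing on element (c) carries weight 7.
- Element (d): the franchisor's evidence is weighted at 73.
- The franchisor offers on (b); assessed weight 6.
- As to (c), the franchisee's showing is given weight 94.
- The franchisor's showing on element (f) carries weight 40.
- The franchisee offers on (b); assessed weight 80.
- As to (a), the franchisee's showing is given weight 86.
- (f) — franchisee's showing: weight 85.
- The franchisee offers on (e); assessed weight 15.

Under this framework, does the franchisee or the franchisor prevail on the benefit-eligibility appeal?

franchisee

Stage 1 — burden on franchisee; standard: a heightened civil standard (weight exceeds 73).
    (a): 86 > 73 [met]
    (b): 80 − 6 = 74 > 73 [met]
    (c): 94 − 7 = 87 > 73 [met]
  Stage 1 carried; the burden shifts to the franchisor.
Stage 2 — burden on franchisor; standard: a heightened civil standard (weight exceeds 73).
    (d): 73 ≤ 73 [not met]
  The franchisor does not carry Stage 2.
The analysis ends at Stage 2; the franchisee prevails.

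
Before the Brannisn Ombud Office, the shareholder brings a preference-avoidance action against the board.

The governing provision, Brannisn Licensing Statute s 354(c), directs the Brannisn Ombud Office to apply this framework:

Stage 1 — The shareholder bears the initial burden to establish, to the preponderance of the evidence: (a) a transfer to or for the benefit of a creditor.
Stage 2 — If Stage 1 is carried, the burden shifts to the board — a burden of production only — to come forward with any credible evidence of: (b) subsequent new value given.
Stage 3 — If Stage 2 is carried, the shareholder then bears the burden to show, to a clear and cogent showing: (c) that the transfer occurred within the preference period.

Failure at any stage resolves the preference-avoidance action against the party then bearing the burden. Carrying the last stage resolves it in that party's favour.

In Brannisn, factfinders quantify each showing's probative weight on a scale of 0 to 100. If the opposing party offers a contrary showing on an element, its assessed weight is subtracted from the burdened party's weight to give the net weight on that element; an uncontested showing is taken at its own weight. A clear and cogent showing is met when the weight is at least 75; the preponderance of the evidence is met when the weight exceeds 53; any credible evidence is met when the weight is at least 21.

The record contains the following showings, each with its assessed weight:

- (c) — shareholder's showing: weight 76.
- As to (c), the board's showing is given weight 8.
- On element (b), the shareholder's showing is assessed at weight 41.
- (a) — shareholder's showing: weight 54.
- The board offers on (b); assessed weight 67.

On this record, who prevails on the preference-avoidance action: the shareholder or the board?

board

Stage 1 (shareholder, the preponderance of the evidence, weight exceeds 53): (a) 54 > 53 — meets.
  All elements met. The burden passes to the board.
Stage 2 (board, any credible evidence, weight is at least 21): (b) net 67−41=26 ≥ 21 — meets.
  Stage 2 carried; the burden shifts to the shareholder.
Stage 3 (shareholder, a clear and cogent showing, weight is at least 75): (c) net 76−8=68 < 75 — fails.
  The shareholder does not carry Stage 3.
So the board prevails.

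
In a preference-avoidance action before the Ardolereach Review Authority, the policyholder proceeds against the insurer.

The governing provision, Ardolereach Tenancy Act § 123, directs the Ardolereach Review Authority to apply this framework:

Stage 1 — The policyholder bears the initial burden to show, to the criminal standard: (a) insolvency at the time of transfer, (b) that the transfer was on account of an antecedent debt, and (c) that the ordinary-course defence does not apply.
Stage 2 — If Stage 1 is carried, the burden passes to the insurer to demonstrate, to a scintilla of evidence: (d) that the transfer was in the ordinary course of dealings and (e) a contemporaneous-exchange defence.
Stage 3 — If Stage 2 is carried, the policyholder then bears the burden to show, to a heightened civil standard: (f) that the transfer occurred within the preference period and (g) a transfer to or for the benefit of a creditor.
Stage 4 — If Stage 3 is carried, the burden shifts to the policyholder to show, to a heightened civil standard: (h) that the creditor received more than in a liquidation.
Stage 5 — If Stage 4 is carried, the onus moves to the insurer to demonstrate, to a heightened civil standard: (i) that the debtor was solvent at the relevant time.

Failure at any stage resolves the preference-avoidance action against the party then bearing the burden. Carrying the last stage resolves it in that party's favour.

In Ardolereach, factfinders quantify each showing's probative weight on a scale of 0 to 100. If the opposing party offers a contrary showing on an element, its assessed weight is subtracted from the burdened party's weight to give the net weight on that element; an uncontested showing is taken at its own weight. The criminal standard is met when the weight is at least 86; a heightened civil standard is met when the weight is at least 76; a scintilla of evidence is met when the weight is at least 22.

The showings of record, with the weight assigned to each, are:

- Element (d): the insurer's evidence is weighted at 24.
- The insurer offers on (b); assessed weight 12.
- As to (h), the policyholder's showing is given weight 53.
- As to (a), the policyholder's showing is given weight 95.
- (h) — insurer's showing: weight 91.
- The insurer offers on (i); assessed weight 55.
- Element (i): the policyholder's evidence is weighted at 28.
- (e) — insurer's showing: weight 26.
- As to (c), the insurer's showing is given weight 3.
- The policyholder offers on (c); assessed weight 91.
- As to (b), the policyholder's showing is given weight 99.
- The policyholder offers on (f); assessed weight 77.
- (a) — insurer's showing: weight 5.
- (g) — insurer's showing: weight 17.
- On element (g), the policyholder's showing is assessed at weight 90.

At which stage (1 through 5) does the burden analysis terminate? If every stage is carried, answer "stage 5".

stage 3

Stage 1 (policyholder, the criminal standard, weight is at least 86): (a) net 95−5=90 ≥ 86 — meets; (b) net 99−12=87 ≥ 86 — meets; (c) net 91−3=88 ≥ 86 — meets.
  Stage 1 is satisfied; the onus moves to the insurer.
Stage 2 (insurer, a scintilla of evidence, weight is at least 22): (d) 24 ≥ 22 — meets; (e) 26 ≥ 22 — meets.
  All elements met. The burden passes to the policyholder.
Stage 3 (policyholder, a heightened civil standard, weight is at least 76): (f) 77 ≥ 76 — meets; (g) net 90−17=73 < 76 — fails.
  Stage 3 not carried; the policyholder fails its burden.
The analysis ends at Stage 3; the insurer prevails.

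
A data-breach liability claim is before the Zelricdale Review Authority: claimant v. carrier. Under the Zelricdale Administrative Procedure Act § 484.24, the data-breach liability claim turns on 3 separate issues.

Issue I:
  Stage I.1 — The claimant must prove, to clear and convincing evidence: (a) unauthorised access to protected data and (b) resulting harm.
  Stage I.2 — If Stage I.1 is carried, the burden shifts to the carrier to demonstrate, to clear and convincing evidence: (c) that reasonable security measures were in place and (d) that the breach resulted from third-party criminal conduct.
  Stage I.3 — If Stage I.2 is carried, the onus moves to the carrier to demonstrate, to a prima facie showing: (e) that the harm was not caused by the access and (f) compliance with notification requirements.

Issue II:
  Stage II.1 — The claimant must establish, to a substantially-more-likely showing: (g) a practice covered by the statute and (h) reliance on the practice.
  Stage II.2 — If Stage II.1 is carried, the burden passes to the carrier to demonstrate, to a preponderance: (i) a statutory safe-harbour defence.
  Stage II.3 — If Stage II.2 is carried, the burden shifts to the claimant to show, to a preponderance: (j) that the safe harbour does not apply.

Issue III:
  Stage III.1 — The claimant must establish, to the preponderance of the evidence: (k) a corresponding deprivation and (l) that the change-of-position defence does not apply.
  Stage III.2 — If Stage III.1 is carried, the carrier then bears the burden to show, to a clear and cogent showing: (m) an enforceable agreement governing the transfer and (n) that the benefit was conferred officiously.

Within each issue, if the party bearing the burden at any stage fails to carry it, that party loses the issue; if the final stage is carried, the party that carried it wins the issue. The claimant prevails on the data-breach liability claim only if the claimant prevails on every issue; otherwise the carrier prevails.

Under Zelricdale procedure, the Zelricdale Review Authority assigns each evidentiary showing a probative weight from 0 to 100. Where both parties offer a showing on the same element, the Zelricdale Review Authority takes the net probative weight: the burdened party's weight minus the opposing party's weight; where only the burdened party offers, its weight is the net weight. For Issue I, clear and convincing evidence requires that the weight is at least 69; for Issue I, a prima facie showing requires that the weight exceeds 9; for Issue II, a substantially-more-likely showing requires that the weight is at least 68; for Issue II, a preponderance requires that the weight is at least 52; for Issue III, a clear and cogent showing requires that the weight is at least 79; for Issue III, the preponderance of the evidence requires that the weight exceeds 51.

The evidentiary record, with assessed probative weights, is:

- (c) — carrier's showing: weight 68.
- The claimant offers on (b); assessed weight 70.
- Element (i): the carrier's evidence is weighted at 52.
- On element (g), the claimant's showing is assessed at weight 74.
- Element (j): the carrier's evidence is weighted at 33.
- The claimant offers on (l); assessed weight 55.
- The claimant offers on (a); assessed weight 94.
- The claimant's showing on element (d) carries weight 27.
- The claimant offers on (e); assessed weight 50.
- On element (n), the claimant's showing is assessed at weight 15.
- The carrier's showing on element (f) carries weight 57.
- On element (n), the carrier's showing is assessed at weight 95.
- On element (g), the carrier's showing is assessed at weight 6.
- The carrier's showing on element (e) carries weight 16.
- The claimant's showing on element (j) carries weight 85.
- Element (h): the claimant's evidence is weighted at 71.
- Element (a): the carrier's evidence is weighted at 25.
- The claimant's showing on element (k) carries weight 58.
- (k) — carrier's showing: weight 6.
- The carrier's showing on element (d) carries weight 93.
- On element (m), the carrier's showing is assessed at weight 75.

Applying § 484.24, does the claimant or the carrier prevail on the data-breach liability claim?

claimant

— Issue I —
Stage I.1 — burden on claimant; standard: clear and convincing evidence (weight is at least 69).
    (a): 94 − 25 = 69 ≥ 69 [met]
    (b): 70 ≥ 69 [met]
  Stage I.1 is satisfied; the onus moves to the carrier.
Stage I.2 — burden on carrier; standard: clear and convincing evidence (weight is at least 69).
    (c): 68 < 69 [not met]
    (d): 93 − 27 = 66 < 69 [not met]
  Stage I.2 not carried; the carrier fails its burden.
The claimant prevails on this issue.
— Issue II —
Stage II.1 (claimant, a substantially-more-likely showing, weight is at least 68): (g) net 74−6=68 ≥ 68 — meets; (h) 71 ≥ 68 — meets.
  All elements met. The burden passes to the carrier.
Stage II.2 (carrier, a preponderance, weight is at least 52): (i) 52 ≥ 52 — meets.
  All elements met. The burden passes to the claimant.
Stage II.3 (claimant, a preponderance, weight is at least 52): (j) net 85−33=52 ≥ 52 — meets.
  Stage II.3 carried; the final stage is satisfied.
Every stage carried; the claimant prevails on this issue.
— Issue III —
At Stage III.1 the claimant must meet the preponderance of the evidence (weight exceeds 51): on (k) the weight is 58 less the opposing 6 gives net 52, > 51, so (k) meets the standard; on (l) the weight is 55, > 51, so (l) meets the standard.
  Stage III.1 carried; the burden shifts to the carrier.
At Stage III.2 the carrier must meet a clear and cogent showing (weight is at least 79): on (m) the weight is 75, < 79, so (m) does not meet the standard; on (n) the weight is 95 less the opposing 15 gives net 80, ≥ 79, so (n) meets the standard.
  Not every element is met, so the carrier fails to carry Stage III.2.
The analysis ends at Stage III.2; the claimant prevails on this issue.
Per-issue: Issue I → claimant; Issue II → claimant; Issue III → claimant. The claimant must prevail on every issue; overall, the claimant prevails.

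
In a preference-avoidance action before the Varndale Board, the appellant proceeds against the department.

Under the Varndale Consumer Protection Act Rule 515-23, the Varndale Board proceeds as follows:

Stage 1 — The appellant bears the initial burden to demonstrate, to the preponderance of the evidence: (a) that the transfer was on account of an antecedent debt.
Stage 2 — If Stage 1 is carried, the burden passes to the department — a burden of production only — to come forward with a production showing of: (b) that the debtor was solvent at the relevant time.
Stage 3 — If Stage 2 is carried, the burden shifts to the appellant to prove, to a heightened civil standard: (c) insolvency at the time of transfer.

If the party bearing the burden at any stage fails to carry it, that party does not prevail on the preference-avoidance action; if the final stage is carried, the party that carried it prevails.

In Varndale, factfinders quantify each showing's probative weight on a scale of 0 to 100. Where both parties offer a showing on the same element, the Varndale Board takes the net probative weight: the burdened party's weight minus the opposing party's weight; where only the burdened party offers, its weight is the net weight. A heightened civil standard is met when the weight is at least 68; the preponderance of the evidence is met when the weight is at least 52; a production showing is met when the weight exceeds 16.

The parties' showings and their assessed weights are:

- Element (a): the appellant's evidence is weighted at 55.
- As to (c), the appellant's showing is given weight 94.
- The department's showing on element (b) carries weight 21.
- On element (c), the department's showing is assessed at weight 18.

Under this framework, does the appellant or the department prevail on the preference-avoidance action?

At Stage 1 the appellant must meet the preponderance of the evidence (weight is at least 52): on (a) the weight is 55, ≥ 52, so (a) meets the standard.
  The appellant carries Stage 1; the department now bears the burden.
At Stage 2 the department must meet a production showing (weight exceeds 16): on (b) the weight is 21, > 16, so (b) meets the standard.
  All elements met. The burden passes to the appellant.
At Stage 3 the appellant must meet a heightened civil standard (weight is at least 68): on (c) the weight is 94 less the opposing 18 gives net 76, which does reach 68, so (c) meets the standard.
  Stage 3 carried; the final stage is satisfied.
Every stage carried; the appellant prevails.

appellant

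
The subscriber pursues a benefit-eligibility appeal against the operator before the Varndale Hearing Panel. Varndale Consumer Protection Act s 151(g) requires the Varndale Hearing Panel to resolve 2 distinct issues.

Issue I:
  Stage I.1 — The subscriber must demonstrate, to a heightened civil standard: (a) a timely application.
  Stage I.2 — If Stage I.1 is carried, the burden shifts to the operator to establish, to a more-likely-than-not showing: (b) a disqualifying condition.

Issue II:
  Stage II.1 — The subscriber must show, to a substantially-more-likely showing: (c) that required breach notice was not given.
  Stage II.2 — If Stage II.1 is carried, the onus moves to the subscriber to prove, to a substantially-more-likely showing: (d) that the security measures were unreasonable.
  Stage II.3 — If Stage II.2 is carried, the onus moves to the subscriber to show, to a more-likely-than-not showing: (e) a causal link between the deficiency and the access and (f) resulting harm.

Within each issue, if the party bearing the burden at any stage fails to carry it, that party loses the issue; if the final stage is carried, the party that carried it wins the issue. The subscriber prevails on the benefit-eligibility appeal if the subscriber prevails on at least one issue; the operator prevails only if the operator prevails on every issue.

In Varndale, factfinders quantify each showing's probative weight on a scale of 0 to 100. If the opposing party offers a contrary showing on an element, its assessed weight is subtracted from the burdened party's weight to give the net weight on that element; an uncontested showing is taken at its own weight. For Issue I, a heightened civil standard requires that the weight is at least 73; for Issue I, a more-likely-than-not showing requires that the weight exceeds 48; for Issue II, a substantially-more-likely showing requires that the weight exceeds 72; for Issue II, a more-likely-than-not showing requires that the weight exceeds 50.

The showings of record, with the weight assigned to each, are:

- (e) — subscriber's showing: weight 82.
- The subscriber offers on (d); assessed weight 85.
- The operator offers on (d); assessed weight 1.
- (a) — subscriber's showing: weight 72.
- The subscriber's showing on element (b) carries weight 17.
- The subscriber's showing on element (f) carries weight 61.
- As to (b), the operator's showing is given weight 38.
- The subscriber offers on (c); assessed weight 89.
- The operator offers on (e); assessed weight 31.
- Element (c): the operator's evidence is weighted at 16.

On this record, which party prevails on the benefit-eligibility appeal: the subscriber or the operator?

subscriber

— Issue I —
At Stage I.1 the subscriber must meet a heightened civil standard (weight is at least 73): on (a) the weight is 72, < 73, so (a) does not meet the standard.
  Not every element is met, so the subscriber fails to carry Stage I.1.
The analysis ends at Stage I.1; the operator prevails on this issue.
— Issue II —
Stage II.1 (subscriber, a substantially-more-likely showing, weight exceeds 72): (c) net 89−16=73 > 72 — meets.
  Stage II.1 is satisfied; the subscriber continues to bear the burden.
Stage II.2 (subscriber, a substantially-more-likely showing, weight exceeds 72): (d) net 85−1=84 > 72 — meets.
  Stage II.2 is satisfied; the subscriber continues to bear the burden.
Stage II.3 (subscriber, a more-likely-than-not showing, weight exceeds 50): (e) net 82−31=51 > 50 — meets; (f) 61 > 50 — meets.
  All elements met at the final stage.
All stages carried — the subscriber prevails on this issue.
Per-issue: Issue I → operator; Issue II → subscriber. The subscriber must prevail on at least one issue; overall, the subscriber prevails.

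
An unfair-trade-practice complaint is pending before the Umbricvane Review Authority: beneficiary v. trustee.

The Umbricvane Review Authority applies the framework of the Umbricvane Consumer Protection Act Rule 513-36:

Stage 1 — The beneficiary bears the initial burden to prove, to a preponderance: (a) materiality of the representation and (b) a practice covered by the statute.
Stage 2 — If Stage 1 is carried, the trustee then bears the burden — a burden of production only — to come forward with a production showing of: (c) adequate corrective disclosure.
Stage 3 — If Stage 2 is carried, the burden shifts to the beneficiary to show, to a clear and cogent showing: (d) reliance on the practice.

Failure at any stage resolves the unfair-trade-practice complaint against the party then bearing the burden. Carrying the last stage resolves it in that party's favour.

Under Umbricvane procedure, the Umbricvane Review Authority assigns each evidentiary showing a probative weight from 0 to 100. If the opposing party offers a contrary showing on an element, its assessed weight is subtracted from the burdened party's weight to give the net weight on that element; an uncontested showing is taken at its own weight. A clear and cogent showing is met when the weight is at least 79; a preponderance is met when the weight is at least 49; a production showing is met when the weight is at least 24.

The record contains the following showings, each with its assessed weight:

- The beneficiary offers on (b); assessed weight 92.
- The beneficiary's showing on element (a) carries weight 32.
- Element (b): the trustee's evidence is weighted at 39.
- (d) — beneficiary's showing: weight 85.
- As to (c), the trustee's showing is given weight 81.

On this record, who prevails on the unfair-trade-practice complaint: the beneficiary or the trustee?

At Stage 1 the beneficiary must meet a preponderance (weight is at least 49): on (a) the weight is 32, which does not reach 49, so (a) does not meet the standard; on (b) the weight is 92 less the opposing 39 gives net 53, which does reach 49, so (b) meets the standard.
  The beneficiary does not carry Stage 1.
So the trustee prevails.

trustee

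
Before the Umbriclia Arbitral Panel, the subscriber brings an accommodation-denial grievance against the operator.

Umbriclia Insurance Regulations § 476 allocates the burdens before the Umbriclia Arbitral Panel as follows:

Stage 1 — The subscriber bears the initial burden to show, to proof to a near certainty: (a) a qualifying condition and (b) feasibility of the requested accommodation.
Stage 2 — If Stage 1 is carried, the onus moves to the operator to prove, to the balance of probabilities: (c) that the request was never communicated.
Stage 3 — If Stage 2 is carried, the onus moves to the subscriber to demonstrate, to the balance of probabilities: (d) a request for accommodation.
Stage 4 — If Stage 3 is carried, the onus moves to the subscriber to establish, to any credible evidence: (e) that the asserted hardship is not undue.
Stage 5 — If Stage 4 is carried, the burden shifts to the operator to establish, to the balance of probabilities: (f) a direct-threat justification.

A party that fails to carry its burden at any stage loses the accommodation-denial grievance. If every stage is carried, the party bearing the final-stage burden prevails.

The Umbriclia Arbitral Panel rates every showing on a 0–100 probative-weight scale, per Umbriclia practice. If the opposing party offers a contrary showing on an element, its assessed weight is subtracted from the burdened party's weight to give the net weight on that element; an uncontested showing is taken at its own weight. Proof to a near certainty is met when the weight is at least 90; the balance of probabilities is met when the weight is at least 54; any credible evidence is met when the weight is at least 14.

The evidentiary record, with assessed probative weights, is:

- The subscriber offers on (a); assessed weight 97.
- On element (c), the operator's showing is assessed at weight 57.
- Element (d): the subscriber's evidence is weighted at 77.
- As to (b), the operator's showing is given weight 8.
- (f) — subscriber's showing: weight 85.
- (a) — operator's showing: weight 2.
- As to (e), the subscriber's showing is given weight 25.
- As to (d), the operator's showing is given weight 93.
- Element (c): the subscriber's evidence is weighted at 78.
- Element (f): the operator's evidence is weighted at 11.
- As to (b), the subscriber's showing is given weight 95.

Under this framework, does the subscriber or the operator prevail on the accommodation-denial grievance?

At Stage 1 the subscriber must meet proof to a near certainty (weight is at least 90): on (a) the weight is 97 less the opposing 2 gives net 95, ≥ 90, so (a) meets the standard; on (b) the weight is 95 less the opposing 8 gives net 87, which does not reach 90, so (b) does not meet the standard.
  Not every element is met, so the subscriber fails to carry Stage 1.
The analysis ends at Stage 1; the operator prevails.

operator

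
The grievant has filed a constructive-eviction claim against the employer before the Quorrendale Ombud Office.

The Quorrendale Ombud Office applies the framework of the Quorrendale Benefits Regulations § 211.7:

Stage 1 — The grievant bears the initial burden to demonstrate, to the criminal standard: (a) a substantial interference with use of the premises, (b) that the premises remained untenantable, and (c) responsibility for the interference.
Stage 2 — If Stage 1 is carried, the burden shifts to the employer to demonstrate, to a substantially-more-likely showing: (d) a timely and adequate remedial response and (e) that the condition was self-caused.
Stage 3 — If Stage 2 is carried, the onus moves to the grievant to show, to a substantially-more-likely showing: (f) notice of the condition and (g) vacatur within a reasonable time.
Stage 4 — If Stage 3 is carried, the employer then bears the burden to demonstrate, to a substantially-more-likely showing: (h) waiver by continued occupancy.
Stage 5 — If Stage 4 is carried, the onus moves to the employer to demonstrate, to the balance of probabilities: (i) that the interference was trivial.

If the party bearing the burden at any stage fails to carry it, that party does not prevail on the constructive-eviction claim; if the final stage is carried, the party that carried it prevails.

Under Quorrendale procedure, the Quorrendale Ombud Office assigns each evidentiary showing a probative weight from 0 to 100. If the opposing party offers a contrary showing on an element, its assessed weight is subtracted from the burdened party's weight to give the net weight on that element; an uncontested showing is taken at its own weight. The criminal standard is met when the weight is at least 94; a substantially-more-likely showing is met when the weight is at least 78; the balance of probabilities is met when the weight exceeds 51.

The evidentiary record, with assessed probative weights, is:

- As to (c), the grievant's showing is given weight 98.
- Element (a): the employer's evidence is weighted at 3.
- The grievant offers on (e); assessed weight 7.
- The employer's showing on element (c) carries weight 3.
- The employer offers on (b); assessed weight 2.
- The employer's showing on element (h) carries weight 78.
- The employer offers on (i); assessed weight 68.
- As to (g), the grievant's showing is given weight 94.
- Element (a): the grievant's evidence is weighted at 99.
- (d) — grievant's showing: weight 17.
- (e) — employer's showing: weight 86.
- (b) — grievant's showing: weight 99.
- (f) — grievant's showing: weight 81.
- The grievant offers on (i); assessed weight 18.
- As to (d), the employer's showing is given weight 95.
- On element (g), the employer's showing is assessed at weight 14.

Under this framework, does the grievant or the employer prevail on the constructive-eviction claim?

grievant

Stage 1 (grievant, the criminal standard, weight is at least 94): (a) net 99−3=96 ≥ 94 — meets; (b) net 99−2=97 ≥ 94 — meets; (c) net 98−3=95 ≥ 94 — meets.
  The grievant carries Stage 1; the employer now bears the burden.
Stage 2 (employer, a substantially-more-likely showing, weight is at least 78): (d) net 95−17=78 ≥ 78 — meets; (e) net 86−7=79 ≥ 78 — meets.
  All elements met. The burden passes to the grievant.
Stage 3 (grievant, a substantially-more-likely showing, weight is at least 78): (f) 81 ≥ 78 — meets; (g) net 94−14=80 ≥ 78 — meets.
  Stage 3 carried; the burden shifts to the employer.
Stage 4 (employer, a substantially-more-likely showing, weight is at least 78): (h) 78 ≥ 78 — meets.
  Stage 4 carried; the burden remains with the employer.
Stage 5 (employer, the balance of probabilities, weight exceeds 51): (i) net 68−18=50 ≤ 51 — fails.
  Stage 5 not carried; the employer fails its burden.
The analysis ends at Stage 5; the grievant prevails.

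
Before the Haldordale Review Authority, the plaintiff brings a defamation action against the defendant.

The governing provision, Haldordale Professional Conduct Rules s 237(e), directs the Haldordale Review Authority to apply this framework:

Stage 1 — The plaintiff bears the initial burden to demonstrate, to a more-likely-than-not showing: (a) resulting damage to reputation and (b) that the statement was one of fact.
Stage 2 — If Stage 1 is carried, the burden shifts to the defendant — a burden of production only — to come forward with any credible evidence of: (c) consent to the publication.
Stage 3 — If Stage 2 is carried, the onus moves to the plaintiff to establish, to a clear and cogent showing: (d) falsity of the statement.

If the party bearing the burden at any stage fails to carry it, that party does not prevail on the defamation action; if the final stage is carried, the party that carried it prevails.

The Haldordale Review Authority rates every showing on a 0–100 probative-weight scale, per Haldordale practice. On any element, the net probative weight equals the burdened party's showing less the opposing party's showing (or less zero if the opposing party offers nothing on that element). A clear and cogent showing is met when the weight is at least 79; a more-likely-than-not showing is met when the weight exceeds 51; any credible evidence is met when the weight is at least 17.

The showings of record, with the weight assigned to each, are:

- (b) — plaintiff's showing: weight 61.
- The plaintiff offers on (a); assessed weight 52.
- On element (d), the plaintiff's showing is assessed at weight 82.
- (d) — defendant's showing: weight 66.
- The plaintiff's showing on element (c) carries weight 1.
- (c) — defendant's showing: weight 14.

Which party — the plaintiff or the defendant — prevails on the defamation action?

Stage 1 (plaintiff, a more-likely-than-not showing, weight exceeds 51): (a) 52 > 51 — meets; (b) 61 > 51 — meets.
  All elements met. The burden passes to the defendant.
Stage 2 (defendant, any credible evidence, weight is at least 17): (c) net 14−1=13 < 17 — fails.
  Stage 2 not carried; the defendant fails its burden.
The plaintiff prevails.

plaintiff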